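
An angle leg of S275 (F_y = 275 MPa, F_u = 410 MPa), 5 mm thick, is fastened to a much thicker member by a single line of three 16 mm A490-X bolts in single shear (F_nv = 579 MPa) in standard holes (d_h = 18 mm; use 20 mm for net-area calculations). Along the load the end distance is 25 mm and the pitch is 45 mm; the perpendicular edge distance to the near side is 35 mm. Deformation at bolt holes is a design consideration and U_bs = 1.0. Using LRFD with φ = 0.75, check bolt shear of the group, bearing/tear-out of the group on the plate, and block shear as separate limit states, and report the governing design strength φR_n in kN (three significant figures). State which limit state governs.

Bolt shear: A_b = π·16²/4 = 201.1 mm²; R_n = 579 × 201.1 × 3 × 1 / 1000 = 349.2 kN → 0.75 × 349.2 = 262 kN.
Bearing: edge l_c = 16, r_n = 39.36 kN; interior l_c = 27, r_n = 66.42 kN; R_n = 39.36 + 2·66.42 = 172.2 kN → 129 kN.
Block shear: A_gv = 575, A_nv = 325, A_nt = 125 mm²; R_n = min(0.6F_uA_nv, 0.6F_yA_gv) + U_bs·F_u·A_nt = 131.2 kN → 98.4 kN.
Block shear governs: 98.4 kN.

98.4 kN (block shear governs)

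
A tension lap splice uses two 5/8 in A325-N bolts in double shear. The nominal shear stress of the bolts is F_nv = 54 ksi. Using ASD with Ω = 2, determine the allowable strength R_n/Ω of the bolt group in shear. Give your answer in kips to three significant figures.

A_b = π × 0.625² / 4 = 0.3068 in².
R_n = F_nv · A_b · n · n_s = 54 × 0.3068 × 2 × 2 = 66.27 kips.
Allowable strength R_n/Ω = 66.27 / 2 = 33.1 kips.

33.1 kips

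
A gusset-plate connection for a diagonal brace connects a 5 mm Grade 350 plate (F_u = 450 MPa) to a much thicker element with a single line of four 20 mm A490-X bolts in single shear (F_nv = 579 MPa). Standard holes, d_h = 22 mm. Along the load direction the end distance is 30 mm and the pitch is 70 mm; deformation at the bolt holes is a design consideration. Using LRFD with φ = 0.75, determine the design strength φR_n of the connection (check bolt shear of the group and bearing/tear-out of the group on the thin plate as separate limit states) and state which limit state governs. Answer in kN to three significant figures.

Bolt shear: A_b = π·20²/4 = 314.2 mm²; R_n = 579 × 314.2 × 4 × 1 / 1000 = 727.6 kN → 0.75 × 727.6 = 546 kN.
Bearing (1.2 l_c t F_u ≤ 2.4 d t F_u): upper limit = 2.4·20·5·450 / 1000 = 108 kN.
  Edge l_c = 30 − 22/2 = 19 → r_n = 51.3 kN; interior l_c = 70 − 22 = 48 → r_n = 108 kN.
  R_n,bearing = 1·51.3 + 3·108 = 375.3 kN → 0.75 × 375.3 = 281 kN.
Bearing governs: 281 kN.

281 kN (bearing governs)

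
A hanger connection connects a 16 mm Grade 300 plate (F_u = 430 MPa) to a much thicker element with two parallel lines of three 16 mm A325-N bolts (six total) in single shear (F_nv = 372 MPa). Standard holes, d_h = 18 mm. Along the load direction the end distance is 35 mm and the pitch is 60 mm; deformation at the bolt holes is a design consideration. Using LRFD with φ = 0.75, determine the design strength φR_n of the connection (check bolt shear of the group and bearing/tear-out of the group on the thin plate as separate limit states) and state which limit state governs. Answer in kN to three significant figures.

337 kN (bolt shear governs)

Bolt shear: A_b = π·16²/4 = 201.1 mm²; R_n = 372 × 201.1 × 6 × 1 / 1000 = 448.8 kN → 0.75 × 448.8 = 337 kN.
Bearing (1.2 l_c t F_u ≤ 2.4 d t F_u): upper limit = 2.4·16·16·430 / 1000 = 264.2 kN.
  Edge l_c = 35 − 18/2 = 26 → r_n = 214.7 kN; interior l_c = 60 − 18 = 42 → r_n = 264.2 kN.
  R_n,bearing = 2·214.7 + 4·264.2 = 1486 kN → 0.75 × 1486 = 1110 kN.
Bolt shear governs: 337 kN.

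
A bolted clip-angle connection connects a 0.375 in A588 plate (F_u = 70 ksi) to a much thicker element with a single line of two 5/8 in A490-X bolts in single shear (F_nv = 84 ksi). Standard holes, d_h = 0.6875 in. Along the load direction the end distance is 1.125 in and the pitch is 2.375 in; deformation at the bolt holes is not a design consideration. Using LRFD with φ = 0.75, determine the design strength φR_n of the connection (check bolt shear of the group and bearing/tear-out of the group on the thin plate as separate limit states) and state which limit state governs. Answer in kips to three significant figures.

Bolt shear: A_b = π·0.625²/4 = 0.3068 in²; R_n = 84 × 0.3068 × 2 × 1 = 51.54 kips → 0.75 × 51.54 = 38.7 kips.
Bearing (1.5 l_c t F_u ≤ 3.0 d t F_u): upper limit = 3.0·0.625·0.375·70 = 49.22 kips.
  Edge l_c = 1.125 − 0.6875/2 = 0.7812 → r_n = 30.76 kips; interior l_c = 2.375 − 0.6875 = 1.688 → r_n = 49.22 kips.
  R_n,bearing = 1·30.76 + 1·49.22 = 79.98 kips → 0.75 × 79.98 = 60 kips.
Bolt shear governs: 38.7 kips.

38.7 kips (bolt shear governs)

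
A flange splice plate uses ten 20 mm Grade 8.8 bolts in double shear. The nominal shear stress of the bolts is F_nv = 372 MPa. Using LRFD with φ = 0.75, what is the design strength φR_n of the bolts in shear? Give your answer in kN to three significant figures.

A_b = π × 20² / 4 = 314.2 mm².
R_n = F_nv · A_b · n · n_s = 372 × 314.2 × 10 × 2 / 1000 = 2337 kN.
Design strength φR_n = 0.75 × 2337 = 1750 kN.

1750 kN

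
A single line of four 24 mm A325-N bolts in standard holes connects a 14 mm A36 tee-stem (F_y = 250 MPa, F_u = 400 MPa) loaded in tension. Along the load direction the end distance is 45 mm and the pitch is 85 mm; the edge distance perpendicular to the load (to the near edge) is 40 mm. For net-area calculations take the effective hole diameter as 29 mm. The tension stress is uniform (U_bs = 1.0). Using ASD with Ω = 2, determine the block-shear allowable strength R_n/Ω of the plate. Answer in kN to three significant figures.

386 kN

Shear plane L_v = 45 + 3·85 = 300 mm; A_gv = 300 × 14 = 4200 mm².
A_nv = (300 − 3.5·29) × 14 = 2779 mm².
A_nt = (40 − 0.5·29) × 14 = 357 mm².
0.6 F_u A_nv = 667 kN; 0.6 F_y A_gv = 630 kN → shear yielding governs the shear term.
R_n = 630 + 1.0 × 400 × 357 / 1000 = 772.8 kN.
Allowable strength R_n/Ω = 772.8 / 2 = 386 kN.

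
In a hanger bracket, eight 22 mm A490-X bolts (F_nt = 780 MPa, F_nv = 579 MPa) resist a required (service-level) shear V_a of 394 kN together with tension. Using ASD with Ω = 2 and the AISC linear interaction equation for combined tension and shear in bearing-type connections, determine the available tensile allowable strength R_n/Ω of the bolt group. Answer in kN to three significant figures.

1010 kN

A_b = π·22²/4 = 380.1 mm²; f_rv = 394 × 1000 / (8 × 380.1) = 129.6 MPa.
F'_nt = 1.3 F_nt − (Ω F_nt / F_nv) f_rv = 1.3·780 − (2·780/579)·129.6 = 664.9 MPa, capped at F_nt → F'_nt = 664.9 MPa.
R_n = F'_nt · A_b · n = 664.9 × 380.1 × 8 / 1000 = 2022 kN.
Allowable strength R_n/Ω = 2022 / 2 = 1010 kN.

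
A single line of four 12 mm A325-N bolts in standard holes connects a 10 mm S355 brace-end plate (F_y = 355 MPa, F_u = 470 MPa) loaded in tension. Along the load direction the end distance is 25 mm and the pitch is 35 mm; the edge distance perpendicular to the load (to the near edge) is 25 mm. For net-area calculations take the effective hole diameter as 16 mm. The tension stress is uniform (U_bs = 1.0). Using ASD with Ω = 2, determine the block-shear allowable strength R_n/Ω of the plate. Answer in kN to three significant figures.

Shear plane L_v = 25 + 3·35 = 130 mm; A_gv = 130 × 10 = 1300 mm².
A_nv = (130 − 3.5·16) × 10 = 740 mm².
A_nt = (25 − 0.5·16) × 10 = 170 mm².
0.6 F_u A_nv = 208.7 kN; 0.6 F_y A_gv = 276.9 kN → shear rupture governs the shear term.
R_n = 208.7 + 1.0 × 470 × 170 / 1000 = 288.6 kN.
Allowable strength R_n/Ω = 288.6 / 2 = 144 kN.

144 kN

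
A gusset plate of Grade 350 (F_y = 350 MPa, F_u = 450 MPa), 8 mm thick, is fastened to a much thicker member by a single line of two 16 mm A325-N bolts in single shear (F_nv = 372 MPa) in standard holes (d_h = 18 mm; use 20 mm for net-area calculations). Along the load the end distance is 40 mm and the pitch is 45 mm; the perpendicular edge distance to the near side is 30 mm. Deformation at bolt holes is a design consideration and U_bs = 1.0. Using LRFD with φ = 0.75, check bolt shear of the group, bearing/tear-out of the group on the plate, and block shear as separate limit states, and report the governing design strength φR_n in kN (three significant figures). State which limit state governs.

112 kN (bolt shear governs)

Bolt shear: A_b = π·16²/4 = 201.1 mm²; R_n = 372 × 201.1 × 2 × 1 / 1000 = 149.6 kN → 0.75 × 149.6 = 112 kN.
Bearing: edge l_c = 31, r_n = 133.9 kN; interior l_c = 27, r_n = 116.6 kN; R_n = 133.9 + 1·116.6 = 250.6 kN → 188 kN.
Block shear: A_gv = 680, A_nv = 440, A_nt = 160 mm²; R_n = min(0.6F_uA_nv, 0.6F_yA_gv) + U_bs·F_u·A_nt = 190.8 kN → 143 kN.
Bolt shear governs: 112 kN.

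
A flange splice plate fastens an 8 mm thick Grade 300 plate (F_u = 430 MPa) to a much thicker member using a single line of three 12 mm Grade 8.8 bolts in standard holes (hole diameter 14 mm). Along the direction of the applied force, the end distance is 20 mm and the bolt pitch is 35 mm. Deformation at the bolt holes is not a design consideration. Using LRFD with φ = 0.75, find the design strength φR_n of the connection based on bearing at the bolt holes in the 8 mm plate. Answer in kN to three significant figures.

213 kN

Per bolt r_n = 1.5 l_c t F_u ≤ 3.0 d t F_u; upper limit = 3.0 × 12 × 8 × 430 / 1000 = 123.8 kN.
Edge bolt: l_c = 20 − 14/2 = 13 mm → 1.5 × 13 × 8 × 430 / 1000 = 67.08 → r_n = 67.08 kN.
Interior bolts: l_c = 35 − 14 = 21 mm → 1.5 × 21 × 8 × 430 / 1000 = 108.4 → r_n = 108.4 kN.
R_n = 1 × 67.08 + 2 × 108.4 = 283.8 kN.
Design strength φR_n = 0.75 × 283.8 = 213 kN.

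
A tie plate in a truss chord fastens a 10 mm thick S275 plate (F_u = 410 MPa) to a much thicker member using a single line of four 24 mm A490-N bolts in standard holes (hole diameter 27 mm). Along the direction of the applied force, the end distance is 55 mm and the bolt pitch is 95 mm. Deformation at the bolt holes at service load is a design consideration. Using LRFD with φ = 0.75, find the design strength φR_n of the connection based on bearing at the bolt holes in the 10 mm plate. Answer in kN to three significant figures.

684 kN

Per bolt r_n = 1.2 l_c t F_u ≤ 2.4 d t F_u; upper limit = 2.4 × 24 × 10 × 410 / 1000 = 236.2 kN.
Edge bolt: l_c = 55 − 27/2 = 41.5 mm → 1.2 × 41.5 × 10 × 410 / 1000 = 204.2 → r_n = 204.2 kN.
Interior bolts: l_c = 95 − 27 = 68 mm → 1.2 × 68 × 10 × 410 / 1000 = 334.6 → r_n = 236.2 kN.
R_n = 1 × 204.2 + 3 × 236.2 = 912.7 kN.
Design strength φR_n = 0.75 × 912.7 = 684 kN.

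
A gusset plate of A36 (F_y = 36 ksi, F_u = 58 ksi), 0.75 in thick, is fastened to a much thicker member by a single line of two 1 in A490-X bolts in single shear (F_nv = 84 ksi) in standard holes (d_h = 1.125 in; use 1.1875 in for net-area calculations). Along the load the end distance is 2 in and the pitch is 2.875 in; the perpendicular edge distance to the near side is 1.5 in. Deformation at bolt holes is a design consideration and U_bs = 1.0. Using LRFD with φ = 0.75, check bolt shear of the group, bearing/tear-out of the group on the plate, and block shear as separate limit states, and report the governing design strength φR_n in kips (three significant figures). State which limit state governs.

Bolt shear: A_b = π·1²/4 = 0.7854 in²; R_n = 84 × 0.7854 × 2 × 1 = 131.9 kips → 0.75 × 131.9 = 99 kips.
Bearing: edge l_c = 1.438, r_n = 75.04 kips; interior l_c = 1.75, r_n = 91.35 kips; R_n = 75.04 + 1·91.35 = 166.4 kips → 125 kips.
Block shear: A_gv = 3.656, A_nv = 2.32, A_nt = 0.6797 in²; R_n = min(0.6F_uA_nv, 0.6F_yA_gv) + U_bs·F_u·A_nt = 118.4 kips → 88.8 kips.
Block shear governs: 88.8 kips.

88.8 kips (block shear governs)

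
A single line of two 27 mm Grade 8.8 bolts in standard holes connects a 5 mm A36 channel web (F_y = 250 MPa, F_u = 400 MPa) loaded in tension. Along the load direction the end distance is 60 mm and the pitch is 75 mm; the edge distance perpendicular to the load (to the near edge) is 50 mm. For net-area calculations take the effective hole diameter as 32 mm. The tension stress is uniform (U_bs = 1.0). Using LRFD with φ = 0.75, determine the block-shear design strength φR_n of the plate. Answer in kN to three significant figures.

Shear plane L_v = 60 + 1·75 = 135 mm; A_gv = 135 × 5 = 675 mm².
A_nv = (135 − 1.5·32) × 5 = 435 mm².
A_nt = (50 − 0.5·32) × 5 = 170 mm².
0.6 F_u A_nv = 104.4 kN; 0.6 F_y A_gv = 101.2 kN → shear yielding governs the shear term.
R_n = 101.2 + 1.0 × 400 × 170 / 1000 = 169.2 kN.
Design strength φR_n = 0.75 × 169.2 = 127 kN.

127 kN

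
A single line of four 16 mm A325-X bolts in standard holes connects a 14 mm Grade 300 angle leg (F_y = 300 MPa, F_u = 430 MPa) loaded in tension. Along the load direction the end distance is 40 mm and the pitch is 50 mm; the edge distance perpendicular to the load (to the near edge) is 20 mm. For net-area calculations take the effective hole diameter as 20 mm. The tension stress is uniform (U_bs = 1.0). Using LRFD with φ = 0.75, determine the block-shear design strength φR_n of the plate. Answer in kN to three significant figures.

370 kN

Shear plane L_v = 40 + 3·50 = 190 mm; A_gv = 190 × 14 = 2660 mm².
A_nv = (190 − 3.5·20) × 14 = 1680 mm².
A_nt = (20 − 0.5·20) × 14 = 140 mm².
0.6 F_u A_nv = 433.4 kN; 0.6 F_y A_gv = 478.8 kN → shear rupture governs the shear term.
R_n = 433.4 + 1.0 × 430 × 140 / 1000 = 493.6 kN.
Design strength φR_n = 0.75 × 493.6 = 370 kN.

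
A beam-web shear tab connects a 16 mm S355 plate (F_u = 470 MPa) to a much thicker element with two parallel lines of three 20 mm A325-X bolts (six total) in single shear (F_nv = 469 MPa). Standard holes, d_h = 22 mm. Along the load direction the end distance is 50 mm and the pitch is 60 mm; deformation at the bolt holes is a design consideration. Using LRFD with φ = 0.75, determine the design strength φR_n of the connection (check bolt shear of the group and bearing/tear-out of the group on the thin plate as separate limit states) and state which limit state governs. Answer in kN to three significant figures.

Bolt shear: A_b = π·20²/4 = 314.2 mm²; R_n = 469 × 314.2 × 6 × 1 / 1000 = 884 kN → 0.75 × 884 = 663 kN.
Bearing (1.2 l_c t F_u ≤ 2.4 d t F_u): upper limit = 2.4·20·16·470 / 1000 = 361 kN.
  Edge l_c = 50 − 22/2 = 39 → r_n = 351.9 kN; interior l_c = 60 − 22 = 38 → r_n = 342.9 kN.
  R_n,bearing = 2·351.9 + 4·342.9 = 2076 kN → 0.75 × 2076 = 1560 kN.
Bolt shear governs: 663 kN.

663 kN (bolt shear governs)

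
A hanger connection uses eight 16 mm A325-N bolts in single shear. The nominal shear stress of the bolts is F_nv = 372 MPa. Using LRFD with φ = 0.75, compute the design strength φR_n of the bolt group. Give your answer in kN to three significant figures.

449 kN

A_b = π × 16² / 4 = 201.1 mm².
R_n = F_nv · A_b · n · n_s = 372 × 201.1 × 8 × 1 / 1000 = 598.4 kN.
Design strength φR_n = 0.75 × 598.4 = 449 kN.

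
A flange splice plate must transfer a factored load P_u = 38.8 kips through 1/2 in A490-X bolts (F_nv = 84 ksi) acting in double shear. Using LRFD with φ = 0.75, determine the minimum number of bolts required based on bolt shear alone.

A_b = π·0.5²/4 = 0.1963 in².
Per-bolt design strength φR_n = 0.75 × 84 × 0.1963 × 2 = 24.74 kips.
n ≥ 38.8 / 24.74 = 1.568 → use 2 bolts.

2 bolts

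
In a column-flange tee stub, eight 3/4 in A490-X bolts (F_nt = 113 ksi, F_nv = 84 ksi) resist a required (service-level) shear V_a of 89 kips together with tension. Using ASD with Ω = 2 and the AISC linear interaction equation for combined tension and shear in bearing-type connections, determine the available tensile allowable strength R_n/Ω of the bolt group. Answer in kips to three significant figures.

140 kips

A_b = π·0.75²/4 = 0.4418 in²; f_rv = 89 / (8 × 0.4418) = 25.18 ksi.
F'_nt = 1.3 F_nt − (Ω F_nt / F_nv) f_rv = 1.3·113 − (2·113/84)·25.18 = 79.15 ksi, capped at F_nt → F'_nt = 79.15 ksi.
R_n = F'_nt · A_b · n = 79.15 × 0.4418 × 8 = 279.7 kips.
Allowable strength R_n/Ω = 279.7 / 2 = 140 kips.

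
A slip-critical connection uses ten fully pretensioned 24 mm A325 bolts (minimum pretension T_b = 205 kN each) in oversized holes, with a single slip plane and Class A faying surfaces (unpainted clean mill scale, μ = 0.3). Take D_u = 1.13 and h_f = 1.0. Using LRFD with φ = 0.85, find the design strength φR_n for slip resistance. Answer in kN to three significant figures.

R_n = μ · D_u · h_f · T_b · n_s · n_b = 0.3 × 1.13 × 1.0 × 205 × 1 × 10 = 694.9 kN.
Design strength φR_n = 0.85 × 694.9 = 591 kN.

591 kN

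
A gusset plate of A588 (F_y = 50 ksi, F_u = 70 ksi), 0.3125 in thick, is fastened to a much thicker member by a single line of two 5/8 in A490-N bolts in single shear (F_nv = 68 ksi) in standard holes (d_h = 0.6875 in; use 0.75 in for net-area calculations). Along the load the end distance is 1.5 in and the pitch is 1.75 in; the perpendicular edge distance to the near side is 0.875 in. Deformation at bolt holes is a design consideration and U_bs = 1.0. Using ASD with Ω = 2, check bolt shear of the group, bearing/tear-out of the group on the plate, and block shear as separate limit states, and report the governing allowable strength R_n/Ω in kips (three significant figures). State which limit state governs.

19.4 kips (block shear governs)

Bolt shear: A_b = π·0.625²/4 = 0.3068 in²; R_n = 68 × 0.3068 × 2 × 1 = 41.72 kips → 41.72 / 2 = 20.9 kips.
Bearing: edge l_c = 1.156, r_n = 30.35 kips; interior l_c = 1.062, r_n = 27.89 kips; R_n = 30.35 + 1·27.89 = 58.24 kips → 29.1 kips.
Block shear: A_gv = 1.016, A_nv = 0.6641, A_nt = 0.1562 in²; R_n = min(0.6F_uA_nv, 0.6F_yA_gv) + U_bs·F_u·A_nt = 38.83 kips → 19.4 kips.
Block shear governs: 19.4 kips.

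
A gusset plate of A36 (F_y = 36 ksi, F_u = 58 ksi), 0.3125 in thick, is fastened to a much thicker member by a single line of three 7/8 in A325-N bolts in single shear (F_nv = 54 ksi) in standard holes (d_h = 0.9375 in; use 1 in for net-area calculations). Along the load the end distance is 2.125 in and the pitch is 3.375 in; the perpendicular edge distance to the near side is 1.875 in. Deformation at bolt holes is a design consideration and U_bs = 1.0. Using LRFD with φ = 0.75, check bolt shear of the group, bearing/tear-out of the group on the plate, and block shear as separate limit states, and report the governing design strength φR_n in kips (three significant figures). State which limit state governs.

63.6 kips (block shear governs)

Bolt shear: A_b = π·0.875²/4 = 0.6013 in²; R_n = 54 × 0.6013 × 3 × 1 = 97.41 kips → 0.75 × 97.41 = 73.1 kips.
Bearing: edge l_c = 1.656, r_n = 36.02 kips; interior l_c = 2.438, r_n = 38.06 kips; R_n = 36.02 + 2·38.06 = 112.1 kips → 84.1 kips.
Block shear: A_gv = 2.773, A_nv = 1.992, A_nt = 0.4297 in²; R_n = min(0.6F_uA_nv, 0.6F_yA_gv) + U_bs·F_u·A_nt = 84.83 kips → 63.6 kips.
Block shear governs: 63.6 kips.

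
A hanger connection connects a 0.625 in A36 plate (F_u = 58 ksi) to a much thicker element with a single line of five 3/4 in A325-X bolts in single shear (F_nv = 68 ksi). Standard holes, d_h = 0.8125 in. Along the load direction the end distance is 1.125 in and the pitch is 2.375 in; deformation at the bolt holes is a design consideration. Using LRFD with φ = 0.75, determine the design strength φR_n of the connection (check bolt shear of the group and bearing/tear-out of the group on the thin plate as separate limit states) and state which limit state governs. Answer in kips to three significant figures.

Bolt shear: A_b = π·0.75²/4 = 0.4418 in²; R_n = 68 × 0.4418 × 5 × 1 = 150.2 kips → 0.75 × 150.2 = 113 kips.
Bearing (1.2 l_c t F_u ≤ 2.4 d t F_u): upper limit = 2.4·0.75·0.625·58 = 65.25 kips.
  Edge l_c = 1.125 − 0.8125/2 = 0.7188 → r_n = 31.27 kips; interior l_c = 2.375 − 0.8125 = 1.562 → r_n = 65.25 kips.
  R_n,bearing = 1·31.27 + 4·65.25 = 292.3 kips → 0.75 × 292.3 = 219 kips.
Bolt shear governs: 113 kips.

113 kips (bolt shear governs)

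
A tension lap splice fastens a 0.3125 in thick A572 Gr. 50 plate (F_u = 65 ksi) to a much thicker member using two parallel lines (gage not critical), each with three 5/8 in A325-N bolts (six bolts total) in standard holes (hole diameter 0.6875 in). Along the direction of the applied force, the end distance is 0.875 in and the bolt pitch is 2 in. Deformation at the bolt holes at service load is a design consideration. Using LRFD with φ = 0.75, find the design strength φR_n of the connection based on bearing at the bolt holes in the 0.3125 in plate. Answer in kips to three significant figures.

111 kips

Per bolt r_n = 1.2 l_c t F_u ≤ 2.4 d t F_u; upper limit = 2.4 × 0.625 × 0.3125 × 65 = 30.47 kips.
Edge bolt: l_c = 0.875 − 0.6875/2 = 0.5312 in → 1.2 × 0.5312 × 0.3125 × 65 = 12.95 → r_n = 12.95 kips.
Interior bolts: l_c = 2 − 0.6875 = 1.312 in → 1.2 × 1.312 × 0.3125 × 65 = 31.99 → r_n = 30.47 kips.
R_n = 2 × 12.95 + 4 × 30.47 = 147.8 kips.
Design strength φR_n = 0.75 × 147.8 = 111 kips.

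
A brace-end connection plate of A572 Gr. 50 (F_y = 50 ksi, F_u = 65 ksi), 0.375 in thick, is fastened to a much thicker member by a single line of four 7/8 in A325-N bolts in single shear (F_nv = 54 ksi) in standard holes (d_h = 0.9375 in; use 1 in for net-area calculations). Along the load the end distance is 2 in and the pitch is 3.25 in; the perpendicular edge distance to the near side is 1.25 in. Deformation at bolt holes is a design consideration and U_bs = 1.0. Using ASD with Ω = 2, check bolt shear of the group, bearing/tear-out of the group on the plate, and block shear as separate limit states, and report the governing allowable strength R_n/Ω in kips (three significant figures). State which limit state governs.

64.9 kips (bolt shear governs)

Bolt shear: A_b = π·0.875²/4 = 0.6013 in²; R_n = 54 × 0.6013 × 4 × 1 = 129.9 kips → 129.9 / 2 = 64.9 kips.
Bearing: edge l_c = 1.531, r_n = 44.79 kips; interior l_c = 2.312, r_n = 51.19 kips; R_n = 44.79 + 3·51.19 = 198.4 kips → 99.2 kips.
Block shear: A_gv = 4.406, A_nv = 3.094, A_nt = 0.2812 in²; R_n = min(0.6F_uA_nv, 0.6F_yA_gv) + U_bs·F_u·A_nt = 138.9 kips → 69.5 kips.
Bolt shear governs: 64.9 kips.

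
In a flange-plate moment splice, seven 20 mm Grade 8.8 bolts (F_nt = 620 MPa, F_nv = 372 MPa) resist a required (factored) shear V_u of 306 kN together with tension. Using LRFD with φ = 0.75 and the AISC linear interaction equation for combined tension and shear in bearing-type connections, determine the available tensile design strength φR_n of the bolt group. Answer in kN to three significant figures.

819 kN

A_b = π·20²/4 = 314.2 mm²; f_rv = 306 × 1000 / (7 × 314.2) = 139.1 MPa.
F'_nt = 1.3 F_nt − (F_nt / φF_nv) f_rv = 1.3·620 − (620/(0.75·372))·139.1 = 496.8 MPa, capped at F_nt → F'_nt = 496.8 MPa.
R_n = F'_nt · A_b · n = 496.8 × 314.2 × 7 / 1000 = 1092 kN.
Design strength φR_n = 0.75 × 1092 = 819 kN.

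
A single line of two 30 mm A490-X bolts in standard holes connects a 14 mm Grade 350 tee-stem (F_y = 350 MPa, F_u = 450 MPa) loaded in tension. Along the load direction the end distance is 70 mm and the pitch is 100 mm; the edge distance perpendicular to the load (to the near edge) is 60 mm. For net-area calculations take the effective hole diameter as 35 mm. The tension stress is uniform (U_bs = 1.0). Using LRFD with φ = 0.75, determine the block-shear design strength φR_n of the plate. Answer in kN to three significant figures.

Shear plane L_v = 70 + 1·100 = 170 mm; A_gv = 170 × 14 = 2380 mm².
A_nv = (170 − 1.5·35) × 14 = 1645 mm².
A_nt = (60 − 0.5·35) × 14 = 595 mm².
0.6 F_u A_nv = 444.2 kN; 0.6 F_y A_gv = 499.8 kN → shear rupture governs the shear term.
R_n = 444.2 + 1.0 × 450 × 595 / 1000 = 711.9 kN.
Design strength φR_n = 0.75 × 711.9 = 534 kN.

534 kN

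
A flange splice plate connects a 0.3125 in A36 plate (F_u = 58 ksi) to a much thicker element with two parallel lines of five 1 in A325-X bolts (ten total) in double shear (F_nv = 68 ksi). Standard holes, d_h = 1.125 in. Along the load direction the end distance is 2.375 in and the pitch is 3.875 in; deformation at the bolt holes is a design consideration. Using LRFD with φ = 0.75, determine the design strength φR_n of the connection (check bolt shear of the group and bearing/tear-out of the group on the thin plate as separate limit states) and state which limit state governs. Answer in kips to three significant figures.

320 kips (bearing governs)

Bolt shear: A_b = π·1²/4 = 0.7854 in²; R_n = 68 × 0.7854 × 10 × 2 = 1068 kips → 0.75 × 1068 = 801 kips.
Bearing (1.2 l_c t F_u ≤ 2.4 d t F_u): upper limit = 2.4·1·0.3125·58 = 43.5 kips.
  Edge l_c = 2.375 − 1.125/2 = 1.812 → r_n = 39.42 kips; interior l_c = 3.875 − 1.125 = 2.75 → r_n = 43.5 kips.
  R_n,bearing = 2·39.42 + 8·43.5 = 426.8 kips → 0.75 × 426.8 = 320 kips.
Bearing governs: 320 kips.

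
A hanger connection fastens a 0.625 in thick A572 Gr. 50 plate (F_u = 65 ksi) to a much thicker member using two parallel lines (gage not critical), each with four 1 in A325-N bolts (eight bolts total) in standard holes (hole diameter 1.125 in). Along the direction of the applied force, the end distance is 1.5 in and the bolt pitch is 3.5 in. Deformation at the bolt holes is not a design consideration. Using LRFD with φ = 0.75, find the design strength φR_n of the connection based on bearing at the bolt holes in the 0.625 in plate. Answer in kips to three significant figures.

Per bolt r_n = 1.5 l_c t F_u ≤ 3.0 d t F_u; upper limit = 3.0 × 1 × 0.625 × 65 = 121.9 kips.
Edge bolt: l_c = 1.5 − 1.125/2 = 0.9375 in → 1.5 × 0.9375 × 0.625 × 65 = 57.13 → r_n = 57.13 kips.
Interior bolts: l_c = 3.5 − 1.125 = 2.375 in → 1.5 × 2.375 × 0.625 × 65 = 144.7 → r_n = 121.9 kips.
R_n = 2 × 57.13 + 6 × 121.9 = 845.5 kips.
Design strength φR_n = 0.75 × 845.5 = 634 kips.

634 kips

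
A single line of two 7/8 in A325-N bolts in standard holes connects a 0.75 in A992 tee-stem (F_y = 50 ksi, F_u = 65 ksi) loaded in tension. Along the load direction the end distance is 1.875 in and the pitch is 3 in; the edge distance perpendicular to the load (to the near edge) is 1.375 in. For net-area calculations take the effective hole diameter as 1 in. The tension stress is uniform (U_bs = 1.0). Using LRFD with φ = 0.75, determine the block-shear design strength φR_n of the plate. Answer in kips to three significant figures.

Shear plane L_v = 1.875 + 1·3 = 4.875 in; A_gv = 4.875 × 0.75 = 3.656 in².
A_nv = (4.875 − 1.5·1) × 0.75 = 2.531 in².
A_nt = (1.375 − 0.5·1) × 0.75 = 0.6562 in².
0.6 F_u A_nv = 98.72 kips; 0.6 F_y A_gv = 109.7 kips → shear rupture governs the shear term.
R_n = 98.72 + 1.0 × 65 × 0.6562 = 141.4 kips.
Design strength φR_n = 0.75 × 141.4 = 106 kips.

106 kips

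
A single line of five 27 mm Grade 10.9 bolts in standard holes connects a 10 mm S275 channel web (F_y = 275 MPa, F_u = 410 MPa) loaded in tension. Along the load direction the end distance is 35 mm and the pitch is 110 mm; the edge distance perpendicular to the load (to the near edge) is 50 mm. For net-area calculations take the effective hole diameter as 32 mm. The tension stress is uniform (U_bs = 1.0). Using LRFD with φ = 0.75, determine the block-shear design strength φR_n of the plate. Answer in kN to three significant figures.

Shear plane L_v = 35 + 4·110 = 475 mm; A_gv = 475 × 10 = 4750 mm².
A_nv = (475 − 4.5·32) × 10 = 3310 mm².
A_nt = (50 − 0.5·32) × 10 = 340 mm².
0.6 F_u A_nv = 814.3 kN; 0.6 F_y A_gv = 783.8 kN → shear yielding governs the shear term.
R_n = 783.8 + 1.0 × 410 × 340 / 1000 = 923.1 kN.
Design strength φR_n = 0.75 × 923.1 = 692 kN.

692 kN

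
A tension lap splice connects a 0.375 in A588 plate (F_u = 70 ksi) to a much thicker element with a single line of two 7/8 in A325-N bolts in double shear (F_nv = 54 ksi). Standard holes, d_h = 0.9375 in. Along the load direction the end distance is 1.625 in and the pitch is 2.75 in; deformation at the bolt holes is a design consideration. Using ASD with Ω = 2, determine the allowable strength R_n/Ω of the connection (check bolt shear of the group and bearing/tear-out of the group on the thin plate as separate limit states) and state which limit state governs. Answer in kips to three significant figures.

45.8 kips (bearing governs)

Bolt shear: A_b = π·0.875²/4 = 0.6013 in²; R_n = 54 × 0.6013 × 2 × 2 = 129.9 kips → 129.9 / 2 = 64.9 kips.
Bearing (1.2 l_c t F_u ≤ 2.4 d t F_u): upper limit = 2.4·0.875·0.375·70 = 55.13 kips.
  Edge l_c = 1.625 − 0.9375/2 = 1.156 → r_n = 36.42 kips; interior l_c = 2.75 − 0.9375 = 1.812 → r_n = 55.13 kips.
  R_n,bearing = 1·36.42 + 1·55.13 = 91.55 kips → 91.55 / 2 = 45.8 kips.
Bearing governs: 45.8 kips.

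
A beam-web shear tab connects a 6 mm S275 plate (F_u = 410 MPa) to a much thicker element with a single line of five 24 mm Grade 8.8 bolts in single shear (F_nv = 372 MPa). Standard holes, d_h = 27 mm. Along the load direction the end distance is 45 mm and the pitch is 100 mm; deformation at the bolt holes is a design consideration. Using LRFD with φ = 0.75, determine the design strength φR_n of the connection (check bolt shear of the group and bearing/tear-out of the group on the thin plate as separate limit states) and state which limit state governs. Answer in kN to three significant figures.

495 kN (bearing governs)

Bolt shear: A_b = π·24²/4 = 452.4 mm²; R_n = 372 × 452.4 × 5 × 1 / 1000 = 841.4 kN → 0.75 × 841.4 = 631 kN.
Bearing (1.2 l_c t F_u ≤ 2.4 d t F_u): upper limit = 2.4·24·6·410 / 1000 = 141.7 kN.
  Edge l_c = 45 − 27/2 = 31.5 → r_n = 92.99 kN; interior l_c = 100 − 27 = 73 → r_n = 141.7 kN.
  R_n,bearing = 1·92.99 + 4·141.7 = 659.8 kN → 0.75 × 659.8 = 495 kN.
Bearing governs: 495 kN.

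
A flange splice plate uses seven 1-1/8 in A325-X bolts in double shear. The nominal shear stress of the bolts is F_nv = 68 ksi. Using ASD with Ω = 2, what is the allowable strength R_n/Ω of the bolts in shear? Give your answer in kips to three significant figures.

473 kips

A_b = π × 1.125² / 4 = 0.994 in².
R_n = F_nv · A_b · n · n_s = 68 × 0.994 × 7 × 2 = 946.3 kips.
Allowable strength R_n/Ω = 946.3 / 2 = 473 kips.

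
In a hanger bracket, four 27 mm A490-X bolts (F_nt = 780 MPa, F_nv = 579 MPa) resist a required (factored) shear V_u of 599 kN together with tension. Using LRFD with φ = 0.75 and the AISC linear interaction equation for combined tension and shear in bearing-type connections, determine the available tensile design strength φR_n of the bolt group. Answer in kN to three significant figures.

A_b = π·27²/4 = 572.6 mm²; f_rv = 599 × 1000 / (4 × 572.6) = 261.5 MPa.
F'_nt = 1.3 F_nt − (F_nt / φF_nv) f_rv = 1.3·780 − (780/(0.75·579))·261.5 = 544.2 MPa, capped at F_nt → F'_nt = 544.2 MPa.
R_n = F'_nt · A_b · n = 544.2 × 572.6 × 4 / 1000 = 1246 kN.
Design strength φR_n = 0.75 × 1246 = 935 kN.

935 kN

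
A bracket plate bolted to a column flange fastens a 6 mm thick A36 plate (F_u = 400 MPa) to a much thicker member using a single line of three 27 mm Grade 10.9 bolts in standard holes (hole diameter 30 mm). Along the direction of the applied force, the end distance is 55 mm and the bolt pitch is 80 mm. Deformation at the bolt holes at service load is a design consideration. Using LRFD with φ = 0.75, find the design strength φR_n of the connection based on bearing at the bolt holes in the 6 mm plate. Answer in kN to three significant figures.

Per bolt r_n = 1.2 l_c t F_u ≤ 2.4 d t F_u; upper limit = 2.4 × 27 × 6 × 400 / 1000 = 155.5 kN.
Edge bolt: l_c = 55 − 30/2 = 40 mm → 1.2 × 40 × 6 × 400 / 1000 = 115.2 → r_n = 115.2 kN.
Interior bolts: l_c = 80 − 30 = 50 mm → 1.2 × 50 × 6 × 400 / 1000 = 144 → r_n = 144 kN.
R_n = 1 × 115.2 + 2 × 144 = 403.2 kN.
Design strength φR_n = 0.75 × 403.2 = 302 kN.

302 kN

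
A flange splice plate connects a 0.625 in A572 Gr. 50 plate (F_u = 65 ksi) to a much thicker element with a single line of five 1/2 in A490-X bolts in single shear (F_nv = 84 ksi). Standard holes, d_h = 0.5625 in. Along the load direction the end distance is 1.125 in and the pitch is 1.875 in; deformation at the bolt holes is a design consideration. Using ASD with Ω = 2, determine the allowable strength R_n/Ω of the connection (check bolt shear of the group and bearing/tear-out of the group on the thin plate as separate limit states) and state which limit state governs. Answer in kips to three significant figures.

41.2 kips (bolt shear governs)

Bolt shear: A_b = π·0.5²/4 = 0.1963 in²; R_n = 84 × 0.1963 × 5 × 1 = 82.47 kips → 82.47 / 2 = 41.2 kips.
Bearing (1.2 l_c t F_u ≤ 2.4 d t F_u): upper limit = 2.4·0.5·0.625·65 = 48.75 kips.
  Edge l_c = 1.125 − 0.5625/2 = 0.8438 → r_n = 41.13 kips; interior l_c = 1.875 − 0.5625 = 1.312 → r_n = 48.75 kips.
  R_n,bearing = 1·41.13 + 4·48.75 = 236.1 kips → 236.1 / 2 = 118 kips.
Bolt shear governs: 41.2 kips.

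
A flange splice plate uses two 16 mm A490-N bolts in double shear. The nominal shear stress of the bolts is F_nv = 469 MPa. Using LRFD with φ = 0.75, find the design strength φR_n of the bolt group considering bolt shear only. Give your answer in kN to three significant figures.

283 kN

A_b = π × 16² / 4 = 201.1 mm².
R_n = F_nv · A_b · n · n_s = 469 × 201.1 × 2 × 2 / 1000 = 377.2 kN.
Design strength φR_n = 0.75 × 377.2 = 283 kN.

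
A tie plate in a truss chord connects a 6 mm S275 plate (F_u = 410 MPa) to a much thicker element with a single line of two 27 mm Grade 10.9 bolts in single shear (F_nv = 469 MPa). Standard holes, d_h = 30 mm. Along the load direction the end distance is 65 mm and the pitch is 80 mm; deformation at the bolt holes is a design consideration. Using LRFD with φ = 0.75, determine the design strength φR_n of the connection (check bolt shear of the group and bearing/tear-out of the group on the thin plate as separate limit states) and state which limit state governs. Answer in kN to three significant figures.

Bolt shear: A_b = π·27²/4 = 572.6 mm²; R_n = 469 × 572.6 × 2 × 1 / 1000 = 537.1 kN → 0.75 × 537.1 = 403 kN.
Bearing (1.2 l_c t F_u ≤ 2.4 d t F_u): upper limit = 2.4·27·6·410 / 1000 = 159.4 kN.
  Edge l_c = 65 − 30/2 = 50 → r_n = 147.6 kN; interior l_c = 80 − 30 = 50 → r_n = 147.6 kN.
  R_n,bearing = 1·147.6 + 1·147.6 = 295.2 kN → 0.75 × 295.2 = 221 kN.
Bearing governs: 221 kN.

221 kN (bearing governs)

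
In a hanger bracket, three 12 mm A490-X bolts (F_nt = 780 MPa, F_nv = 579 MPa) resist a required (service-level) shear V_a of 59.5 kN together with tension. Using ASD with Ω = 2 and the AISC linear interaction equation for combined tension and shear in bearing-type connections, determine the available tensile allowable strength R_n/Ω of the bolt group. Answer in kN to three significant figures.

91.9 kN

A_b = π·12²/4 = 113.1 mm²; f_rv = 59.5 × 1000 / (3 × 113.1) = 175.4 MPa.
F'_nt = 1.3 F_nt − (Ω F_nt / F_nv) f_rv = 1.3·780 − (2·780/579)·175.4 = 541.5 MPa, capped at F_nt → F'_nt = 541.5 MPa.
R_n = F'_nt · A_b · n = 541.5 × 113.1 × 3 / 1000 = 183.7 kN.
Allowable strength R_n/Ω = 183.7 / 2 = 91.9 kN.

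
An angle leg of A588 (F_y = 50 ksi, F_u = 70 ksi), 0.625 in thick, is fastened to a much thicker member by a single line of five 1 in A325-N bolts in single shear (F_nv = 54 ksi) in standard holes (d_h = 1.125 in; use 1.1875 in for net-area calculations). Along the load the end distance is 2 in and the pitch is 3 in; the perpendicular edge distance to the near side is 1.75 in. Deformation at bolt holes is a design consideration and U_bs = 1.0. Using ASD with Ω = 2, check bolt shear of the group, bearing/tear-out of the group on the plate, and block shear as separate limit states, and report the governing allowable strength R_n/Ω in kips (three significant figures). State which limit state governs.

Bolt shear: A_b = π·1²/4 = 0.7854 in²; R_n = 54 × 0.7854 × 5 × 1 = 212.1 kips → 212.1 / 2 = 106 kips.
Bearing: edge l_c = 1.438, r_n = 75.47 kips; interior l_c = 1.875, r_n = 98.44 kips; R_n = 75.47 + 4·98.44 = 469.2 kips → 235 kips.
Block shear: A_gv = 8.75, A_nv = 5.41, A_nt = 0.7227 in²; R_n = min(0.6F_uA_nv, 0.6F_yA_gv) + U_bs·F_u·A_nt = 277.8 kips → 139 kips.
Bolt shear governs: 106 kips.

106 kips (bolt shear governs)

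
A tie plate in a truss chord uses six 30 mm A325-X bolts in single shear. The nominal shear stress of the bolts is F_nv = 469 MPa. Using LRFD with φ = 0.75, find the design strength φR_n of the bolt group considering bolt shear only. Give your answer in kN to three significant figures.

A_b = π × 30² / 4 = 706.9 mm².
R_n = F_nv · A_b · n · n_s = 469 × 706.9 × 6 × 1 / 1000 = 1989 kN.
Design strength φR_n = 0.75 × 1989 = 1490 kN.

1490 kN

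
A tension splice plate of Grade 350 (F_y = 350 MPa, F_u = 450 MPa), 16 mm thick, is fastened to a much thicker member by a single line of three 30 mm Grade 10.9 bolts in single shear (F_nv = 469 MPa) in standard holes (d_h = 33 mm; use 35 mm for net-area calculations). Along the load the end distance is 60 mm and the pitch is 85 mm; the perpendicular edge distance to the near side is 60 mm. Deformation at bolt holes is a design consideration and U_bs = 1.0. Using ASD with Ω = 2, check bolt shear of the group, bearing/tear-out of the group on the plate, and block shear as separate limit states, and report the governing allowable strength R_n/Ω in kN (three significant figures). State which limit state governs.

Bolt shear: A_b = π·30²/4 = 706.9 mm²; R_n = 469 × 706.9 × 3 × 1 / 1000 = 994.5 kN → 994.5 / 2 = 497 kN.
Bearing: edge l_c = 43.5, r_n = 375.8 kN; interior l_c = 52, r_n = 449.3 kN; R_n = 375.8 + 2·449.3 = 1274 kN → 637 kN.
Block shear: A_gv = 3680, A_nv = 2280, A_nt = 680 mm²; R_n = min(0.6F_uA_nv, 0.6F_yA_gv) + U_bs·F_u·A_nt = 921.6 kN → 461 kN.
Block shear governs: 461 kN.

461 kN (block shear governs)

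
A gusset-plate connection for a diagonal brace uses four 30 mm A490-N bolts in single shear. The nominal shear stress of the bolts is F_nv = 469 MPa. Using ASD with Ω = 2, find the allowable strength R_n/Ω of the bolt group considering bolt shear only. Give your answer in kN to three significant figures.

663 kN

A_b = π × 30² / 4 = 706.9 mm².
R_n = F_nv · A_b · n · n_s = 469 × 706.9 × 4 × 1 / 1000 = 1326 kN.
Allowable strength R_n/Ω = 1326 / 2 = 663 kN.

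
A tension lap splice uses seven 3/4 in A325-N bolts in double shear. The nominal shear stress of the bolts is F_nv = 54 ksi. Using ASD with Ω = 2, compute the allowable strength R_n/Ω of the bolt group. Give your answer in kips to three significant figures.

167 kips

A_b = π × 0.75² / 4 = 0.4418 in².
R_n = F_nv · A_b · n · n_s = 54 × 0.4418 × 7 × 2 = 334 kips.
Allowable strength R_n/Ω = 334 / 2 = 167 kips.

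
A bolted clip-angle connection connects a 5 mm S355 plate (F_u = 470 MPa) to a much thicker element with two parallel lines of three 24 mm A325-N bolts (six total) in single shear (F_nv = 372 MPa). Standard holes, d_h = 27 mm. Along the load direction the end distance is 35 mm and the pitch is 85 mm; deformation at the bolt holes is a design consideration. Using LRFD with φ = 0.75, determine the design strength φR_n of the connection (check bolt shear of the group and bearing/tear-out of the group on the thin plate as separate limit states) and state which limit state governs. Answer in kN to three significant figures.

497 kN (bearing governs)

Bolt shear: A_b = π·24²/4 = 452.4 mm²; R_n = 372 × 452.4 × 6 × 1 / 1000 = 1010 kN → 0.75 × 1010 = 757 kN.
Bearing (1.2 l_c t F_u ≤ 2.4 d t F_u): upper limit = 2.4·24·5·470 / 1000 = 135.4 kN.
  Edge l_c = 35 − 27/2 = 21.5 → r_n = 60.63 kN; interior l_c = 85 − 27 = 58 → r_n = 135.4 kN.
  R_n,bearing = 2·60.63 + 4·135.4 = 662.7 kN → 0.75 × 662.7 = 497 kN.
Bearing governs: 497 kN.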